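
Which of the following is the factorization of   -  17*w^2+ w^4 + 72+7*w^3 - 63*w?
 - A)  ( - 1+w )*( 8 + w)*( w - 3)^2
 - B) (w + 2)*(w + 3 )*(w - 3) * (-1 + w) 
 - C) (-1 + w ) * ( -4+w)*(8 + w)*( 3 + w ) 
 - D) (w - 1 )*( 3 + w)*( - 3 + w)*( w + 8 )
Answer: D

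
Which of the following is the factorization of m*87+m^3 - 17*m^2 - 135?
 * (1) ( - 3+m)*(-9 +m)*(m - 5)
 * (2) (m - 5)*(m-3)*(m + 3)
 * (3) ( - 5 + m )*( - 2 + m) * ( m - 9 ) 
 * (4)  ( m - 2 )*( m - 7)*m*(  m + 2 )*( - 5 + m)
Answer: 1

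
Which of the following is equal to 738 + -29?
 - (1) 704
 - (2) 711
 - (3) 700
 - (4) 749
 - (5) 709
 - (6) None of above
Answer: 5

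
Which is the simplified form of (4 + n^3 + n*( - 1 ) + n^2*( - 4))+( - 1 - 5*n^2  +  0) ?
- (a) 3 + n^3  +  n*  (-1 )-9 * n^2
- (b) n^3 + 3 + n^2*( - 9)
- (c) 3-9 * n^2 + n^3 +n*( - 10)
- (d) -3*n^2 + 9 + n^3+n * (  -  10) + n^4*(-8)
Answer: a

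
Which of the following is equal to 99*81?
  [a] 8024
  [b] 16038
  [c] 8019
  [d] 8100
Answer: c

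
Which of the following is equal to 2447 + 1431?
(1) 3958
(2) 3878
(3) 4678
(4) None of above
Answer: 2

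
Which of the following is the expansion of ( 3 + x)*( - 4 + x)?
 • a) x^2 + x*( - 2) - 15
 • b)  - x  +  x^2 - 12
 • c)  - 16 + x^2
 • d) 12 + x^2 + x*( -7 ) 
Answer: b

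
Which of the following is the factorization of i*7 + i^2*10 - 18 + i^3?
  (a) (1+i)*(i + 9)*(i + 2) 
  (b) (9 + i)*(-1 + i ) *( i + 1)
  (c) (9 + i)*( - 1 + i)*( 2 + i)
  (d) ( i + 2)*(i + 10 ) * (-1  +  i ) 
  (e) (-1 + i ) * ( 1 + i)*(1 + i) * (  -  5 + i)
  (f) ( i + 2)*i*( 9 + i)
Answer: c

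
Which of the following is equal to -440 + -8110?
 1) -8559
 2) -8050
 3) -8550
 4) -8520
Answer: 3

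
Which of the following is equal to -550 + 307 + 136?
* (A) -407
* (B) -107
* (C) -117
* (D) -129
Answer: B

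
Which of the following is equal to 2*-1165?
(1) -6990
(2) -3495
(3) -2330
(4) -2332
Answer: 3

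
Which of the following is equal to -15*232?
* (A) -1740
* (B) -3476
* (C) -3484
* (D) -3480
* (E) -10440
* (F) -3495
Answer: D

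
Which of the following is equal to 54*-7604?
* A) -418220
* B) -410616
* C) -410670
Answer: B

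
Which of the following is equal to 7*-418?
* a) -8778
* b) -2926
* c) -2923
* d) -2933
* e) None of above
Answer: b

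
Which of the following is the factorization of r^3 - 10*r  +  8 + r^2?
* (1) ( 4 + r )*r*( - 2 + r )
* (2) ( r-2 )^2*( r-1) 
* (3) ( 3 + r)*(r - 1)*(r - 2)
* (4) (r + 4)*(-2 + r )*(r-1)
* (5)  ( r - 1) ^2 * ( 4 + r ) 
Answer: 4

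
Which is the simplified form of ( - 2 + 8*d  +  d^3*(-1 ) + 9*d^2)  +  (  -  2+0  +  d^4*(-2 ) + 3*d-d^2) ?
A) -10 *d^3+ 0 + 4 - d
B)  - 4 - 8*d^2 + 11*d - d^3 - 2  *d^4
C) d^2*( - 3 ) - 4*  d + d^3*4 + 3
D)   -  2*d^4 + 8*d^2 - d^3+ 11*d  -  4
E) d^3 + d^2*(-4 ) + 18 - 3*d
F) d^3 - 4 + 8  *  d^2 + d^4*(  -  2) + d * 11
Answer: D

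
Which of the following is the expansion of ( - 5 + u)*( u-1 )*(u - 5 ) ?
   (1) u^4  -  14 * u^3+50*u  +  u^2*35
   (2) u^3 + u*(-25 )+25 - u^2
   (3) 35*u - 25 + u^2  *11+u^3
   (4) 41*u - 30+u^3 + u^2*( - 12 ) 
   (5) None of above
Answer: 5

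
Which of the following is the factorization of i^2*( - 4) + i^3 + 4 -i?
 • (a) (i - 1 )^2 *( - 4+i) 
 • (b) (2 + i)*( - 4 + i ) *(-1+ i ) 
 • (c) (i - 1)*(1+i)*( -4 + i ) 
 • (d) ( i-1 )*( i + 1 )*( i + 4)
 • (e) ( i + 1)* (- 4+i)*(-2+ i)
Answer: c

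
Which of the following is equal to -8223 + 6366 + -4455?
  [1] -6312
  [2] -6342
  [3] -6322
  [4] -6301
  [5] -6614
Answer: 1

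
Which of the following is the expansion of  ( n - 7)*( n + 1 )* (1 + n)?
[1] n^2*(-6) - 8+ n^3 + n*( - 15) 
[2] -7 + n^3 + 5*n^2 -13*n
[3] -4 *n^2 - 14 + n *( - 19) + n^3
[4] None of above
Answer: 4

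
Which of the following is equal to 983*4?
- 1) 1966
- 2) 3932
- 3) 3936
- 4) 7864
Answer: 2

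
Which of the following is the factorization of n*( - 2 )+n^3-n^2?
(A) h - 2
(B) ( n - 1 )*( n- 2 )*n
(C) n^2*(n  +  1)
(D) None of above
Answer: D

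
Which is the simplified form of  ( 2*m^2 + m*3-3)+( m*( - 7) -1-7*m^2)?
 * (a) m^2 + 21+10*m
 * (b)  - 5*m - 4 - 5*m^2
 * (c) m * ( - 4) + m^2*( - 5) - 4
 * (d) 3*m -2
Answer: c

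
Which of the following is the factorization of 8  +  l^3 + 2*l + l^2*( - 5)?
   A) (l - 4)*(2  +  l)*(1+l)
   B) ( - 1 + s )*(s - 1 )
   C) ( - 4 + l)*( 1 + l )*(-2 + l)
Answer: C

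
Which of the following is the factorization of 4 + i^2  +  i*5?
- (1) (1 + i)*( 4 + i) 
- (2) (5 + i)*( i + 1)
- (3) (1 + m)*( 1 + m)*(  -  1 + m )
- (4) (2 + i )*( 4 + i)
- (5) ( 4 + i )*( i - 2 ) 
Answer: 1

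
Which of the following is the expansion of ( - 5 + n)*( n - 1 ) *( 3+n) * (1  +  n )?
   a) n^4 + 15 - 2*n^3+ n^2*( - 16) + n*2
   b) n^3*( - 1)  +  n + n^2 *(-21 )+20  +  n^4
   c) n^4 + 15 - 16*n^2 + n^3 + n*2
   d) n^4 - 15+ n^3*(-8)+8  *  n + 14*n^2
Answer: a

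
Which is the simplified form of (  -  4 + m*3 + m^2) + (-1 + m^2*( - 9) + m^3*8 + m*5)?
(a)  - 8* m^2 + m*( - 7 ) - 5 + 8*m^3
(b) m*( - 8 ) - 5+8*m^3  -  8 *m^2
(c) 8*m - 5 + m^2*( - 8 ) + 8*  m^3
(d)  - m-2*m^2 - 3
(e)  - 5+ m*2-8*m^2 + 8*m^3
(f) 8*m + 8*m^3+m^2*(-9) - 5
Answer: c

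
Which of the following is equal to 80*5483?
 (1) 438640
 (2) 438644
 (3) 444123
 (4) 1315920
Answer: 1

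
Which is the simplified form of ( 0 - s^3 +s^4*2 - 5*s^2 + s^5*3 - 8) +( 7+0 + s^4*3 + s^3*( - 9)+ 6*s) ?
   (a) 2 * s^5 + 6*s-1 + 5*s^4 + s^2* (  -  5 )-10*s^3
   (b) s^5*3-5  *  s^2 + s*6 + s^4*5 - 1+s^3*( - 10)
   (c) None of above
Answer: b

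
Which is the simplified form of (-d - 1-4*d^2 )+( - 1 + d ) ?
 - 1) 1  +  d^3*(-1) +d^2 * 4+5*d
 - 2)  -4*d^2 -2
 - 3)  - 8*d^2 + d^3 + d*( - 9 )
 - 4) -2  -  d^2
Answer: 2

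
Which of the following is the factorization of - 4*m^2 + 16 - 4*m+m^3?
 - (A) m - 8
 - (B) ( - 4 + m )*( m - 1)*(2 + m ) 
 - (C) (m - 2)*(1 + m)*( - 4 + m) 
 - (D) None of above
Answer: D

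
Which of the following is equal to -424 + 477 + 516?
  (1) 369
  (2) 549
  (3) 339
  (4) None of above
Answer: 4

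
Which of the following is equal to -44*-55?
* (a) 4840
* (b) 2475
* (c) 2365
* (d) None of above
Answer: d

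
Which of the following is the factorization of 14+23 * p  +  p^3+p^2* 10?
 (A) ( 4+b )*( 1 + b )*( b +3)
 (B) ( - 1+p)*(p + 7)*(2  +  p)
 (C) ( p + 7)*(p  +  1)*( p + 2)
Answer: C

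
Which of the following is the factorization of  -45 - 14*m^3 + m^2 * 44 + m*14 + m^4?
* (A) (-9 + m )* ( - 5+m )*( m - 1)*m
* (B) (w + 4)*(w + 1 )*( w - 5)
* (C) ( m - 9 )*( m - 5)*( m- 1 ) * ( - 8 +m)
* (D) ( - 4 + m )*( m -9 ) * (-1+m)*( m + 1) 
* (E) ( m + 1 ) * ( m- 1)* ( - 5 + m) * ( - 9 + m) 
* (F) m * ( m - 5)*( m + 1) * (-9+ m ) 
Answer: E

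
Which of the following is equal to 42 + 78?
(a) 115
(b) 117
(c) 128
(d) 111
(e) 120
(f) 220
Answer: e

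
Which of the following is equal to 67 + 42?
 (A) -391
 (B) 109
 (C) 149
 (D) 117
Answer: B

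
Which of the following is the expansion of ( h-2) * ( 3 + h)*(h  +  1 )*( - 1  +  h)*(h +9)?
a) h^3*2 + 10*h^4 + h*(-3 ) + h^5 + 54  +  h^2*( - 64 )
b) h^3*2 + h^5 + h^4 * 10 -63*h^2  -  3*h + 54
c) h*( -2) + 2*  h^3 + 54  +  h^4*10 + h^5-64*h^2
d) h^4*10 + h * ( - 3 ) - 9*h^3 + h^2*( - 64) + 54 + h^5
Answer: a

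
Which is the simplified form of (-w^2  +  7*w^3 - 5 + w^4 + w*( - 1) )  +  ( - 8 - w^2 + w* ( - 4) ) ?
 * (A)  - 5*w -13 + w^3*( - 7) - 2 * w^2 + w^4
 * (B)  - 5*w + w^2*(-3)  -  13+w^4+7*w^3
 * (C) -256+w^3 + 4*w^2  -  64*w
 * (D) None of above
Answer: D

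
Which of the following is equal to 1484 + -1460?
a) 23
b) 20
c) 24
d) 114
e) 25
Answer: c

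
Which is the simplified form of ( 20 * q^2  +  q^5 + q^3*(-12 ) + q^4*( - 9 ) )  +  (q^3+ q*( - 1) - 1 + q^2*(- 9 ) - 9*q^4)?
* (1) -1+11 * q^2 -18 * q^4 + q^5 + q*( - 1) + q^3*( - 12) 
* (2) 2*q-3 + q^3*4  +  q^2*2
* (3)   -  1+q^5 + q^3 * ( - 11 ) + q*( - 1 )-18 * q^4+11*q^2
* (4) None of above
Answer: 3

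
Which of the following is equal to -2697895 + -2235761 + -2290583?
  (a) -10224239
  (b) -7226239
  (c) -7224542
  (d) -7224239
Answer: d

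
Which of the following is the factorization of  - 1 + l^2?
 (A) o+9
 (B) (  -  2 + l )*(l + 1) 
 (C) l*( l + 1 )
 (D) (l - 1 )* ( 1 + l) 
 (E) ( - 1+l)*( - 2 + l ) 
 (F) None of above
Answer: D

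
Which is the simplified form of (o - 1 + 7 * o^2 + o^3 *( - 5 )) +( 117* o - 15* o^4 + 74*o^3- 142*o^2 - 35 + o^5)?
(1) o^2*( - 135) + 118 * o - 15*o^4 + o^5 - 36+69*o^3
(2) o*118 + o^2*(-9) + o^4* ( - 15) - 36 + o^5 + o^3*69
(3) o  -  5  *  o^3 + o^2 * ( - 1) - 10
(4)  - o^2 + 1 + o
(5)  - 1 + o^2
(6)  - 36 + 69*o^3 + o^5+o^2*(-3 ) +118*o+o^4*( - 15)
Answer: 1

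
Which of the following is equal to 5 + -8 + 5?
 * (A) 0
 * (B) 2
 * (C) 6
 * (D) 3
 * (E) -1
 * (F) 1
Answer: B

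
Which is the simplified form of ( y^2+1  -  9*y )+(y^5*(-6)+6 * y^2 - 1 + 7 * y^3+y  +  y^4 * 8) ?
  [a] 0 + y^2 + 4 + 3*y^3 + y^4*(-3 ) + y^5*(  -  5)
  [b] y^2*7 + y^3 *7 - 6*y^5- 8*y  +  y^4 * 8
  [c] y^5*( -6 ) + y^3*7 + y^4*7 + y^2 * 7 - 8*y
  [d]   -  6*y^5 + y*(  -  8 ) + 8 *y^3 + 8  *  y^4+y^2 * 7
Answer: b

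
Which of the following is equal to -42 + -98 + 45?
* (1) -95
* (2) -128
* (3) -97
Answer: 1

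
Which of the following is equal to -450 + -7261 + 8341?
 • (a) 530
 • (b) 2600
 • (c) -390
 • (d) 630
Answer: d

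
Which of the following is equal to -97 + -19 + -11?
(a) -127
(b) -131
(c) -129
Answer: a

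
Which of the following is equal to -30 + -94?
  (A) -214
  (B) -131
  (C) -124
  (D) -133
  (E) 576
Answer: C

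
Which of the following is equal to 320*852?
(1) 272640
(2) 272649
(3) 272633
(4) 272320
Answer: 1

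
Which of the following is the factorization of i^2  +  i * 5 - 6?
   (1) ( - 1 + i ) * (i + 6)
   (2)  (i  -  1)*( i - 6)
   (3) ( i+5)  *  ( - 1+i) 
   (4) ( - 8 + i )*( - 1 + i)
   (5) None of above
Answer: 1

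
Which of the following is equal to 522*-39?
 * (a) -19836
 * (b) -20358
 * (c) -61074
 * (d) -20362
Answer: b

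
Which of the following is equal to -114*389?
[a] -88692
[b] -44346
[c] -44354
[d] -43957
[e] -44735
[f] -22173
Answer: b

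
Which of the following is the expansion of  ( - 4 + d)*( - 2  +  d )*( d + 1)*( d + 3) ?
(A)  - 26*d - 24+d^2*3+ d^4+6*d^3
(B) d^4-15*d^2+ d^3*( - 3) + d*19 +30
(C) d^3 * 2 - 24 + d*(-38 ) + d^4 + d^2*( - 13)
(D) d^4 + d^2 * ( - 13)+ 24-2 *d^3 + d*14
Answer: D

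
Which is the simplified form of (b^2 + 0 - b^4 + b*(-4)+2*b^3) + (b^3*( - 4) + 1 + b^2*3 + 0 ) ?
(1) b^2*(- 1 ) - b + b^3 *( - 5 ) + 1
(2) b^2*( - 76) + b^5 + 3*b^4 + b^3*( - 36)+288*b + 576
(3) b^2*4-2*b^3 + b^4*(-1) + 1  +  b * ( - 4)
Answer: 3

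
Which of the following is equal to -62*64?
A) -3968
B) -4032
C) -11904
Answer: A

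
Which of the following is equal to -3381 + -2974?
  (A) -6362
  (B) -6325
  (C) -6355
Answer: C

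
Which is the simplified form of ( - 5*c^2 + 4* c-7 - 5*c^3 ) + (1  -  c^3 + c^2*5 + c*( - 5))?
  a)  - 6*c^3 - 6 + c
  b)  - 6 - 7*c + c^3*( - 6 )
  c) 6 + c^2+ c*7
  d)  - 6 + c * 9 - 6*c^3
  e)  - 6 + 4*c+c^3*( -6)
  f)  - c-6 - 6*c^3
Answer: f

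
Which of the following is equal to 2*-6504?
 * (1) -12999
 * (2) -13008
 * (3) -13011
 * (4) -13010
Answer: 2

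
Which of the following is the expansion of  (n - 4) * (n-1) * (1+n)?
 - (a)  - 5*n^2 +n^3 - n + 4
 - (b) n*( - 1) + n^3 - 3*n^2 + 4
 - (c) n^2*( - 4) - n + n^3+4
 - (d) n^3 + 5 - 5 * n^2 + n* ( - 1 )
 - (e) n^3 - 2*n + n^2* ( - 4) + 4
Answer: c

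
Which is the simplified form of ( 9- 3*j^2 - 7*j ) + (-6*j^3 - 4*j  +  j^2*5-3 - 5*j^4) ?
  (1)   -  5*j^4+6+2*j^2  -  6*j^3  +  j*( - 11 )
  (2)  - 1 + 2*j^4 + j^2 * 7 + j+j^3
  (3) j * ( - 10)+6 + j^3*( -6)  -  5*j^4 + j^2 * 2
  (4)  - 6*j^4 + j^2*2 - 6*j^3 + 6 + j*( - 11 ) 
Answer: 1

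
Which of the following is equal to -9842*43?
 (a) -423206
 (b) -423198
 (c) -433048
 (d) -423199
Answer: a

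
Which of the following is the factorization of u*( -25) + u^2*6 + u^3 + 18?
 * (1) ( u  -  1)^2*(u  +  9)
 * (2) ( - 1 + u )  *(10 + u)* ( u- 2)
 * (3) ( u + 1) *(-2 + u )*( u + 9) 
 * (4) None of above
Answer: 4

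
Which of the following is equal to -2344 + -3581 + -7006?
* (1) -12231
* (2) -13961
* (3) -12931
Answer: 3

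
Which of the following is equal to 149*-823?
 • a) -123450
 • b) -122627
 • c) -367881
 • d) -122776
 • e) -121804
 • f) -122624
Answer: b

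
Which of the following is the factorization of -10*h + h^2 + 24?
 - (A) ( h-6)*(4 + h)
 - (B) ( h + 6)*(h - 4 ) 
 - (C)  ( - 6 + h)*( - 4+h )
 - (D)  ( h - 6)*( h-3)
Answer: C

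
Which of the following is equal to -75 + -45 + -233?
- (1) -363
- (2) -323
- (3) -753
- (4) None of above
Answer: 4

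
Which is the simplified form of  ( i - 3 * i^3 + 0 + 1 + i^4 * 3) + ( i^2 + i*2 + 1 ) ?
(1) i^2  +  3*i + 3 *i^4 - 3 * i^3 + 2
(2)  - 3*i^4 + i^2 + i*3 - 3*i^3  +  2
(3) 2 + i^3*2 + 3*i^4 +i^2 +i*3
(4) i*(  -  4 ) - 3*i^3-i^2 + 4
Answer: 1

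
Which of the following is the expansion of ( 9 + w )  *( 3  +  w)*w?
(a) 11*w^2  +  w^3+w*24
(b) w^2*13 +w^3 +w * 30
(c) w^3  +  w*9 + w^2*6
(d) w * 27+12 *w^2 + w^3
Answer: d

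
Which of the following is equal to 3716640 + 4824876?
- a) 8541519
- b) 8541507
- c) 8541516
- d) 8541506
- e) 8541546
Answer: c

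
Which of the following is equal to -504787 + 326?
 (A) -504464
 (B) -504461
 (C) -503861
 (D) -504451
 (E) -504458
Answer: B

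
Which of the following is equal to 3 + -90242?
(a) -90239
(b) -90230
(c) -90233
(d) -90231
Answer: a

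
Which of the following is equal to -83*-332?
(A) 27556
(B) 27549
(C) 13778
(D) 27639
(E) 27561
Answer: A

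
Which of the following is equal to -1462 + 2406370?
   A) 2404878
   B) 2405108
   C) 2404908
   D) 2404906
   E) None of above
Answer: C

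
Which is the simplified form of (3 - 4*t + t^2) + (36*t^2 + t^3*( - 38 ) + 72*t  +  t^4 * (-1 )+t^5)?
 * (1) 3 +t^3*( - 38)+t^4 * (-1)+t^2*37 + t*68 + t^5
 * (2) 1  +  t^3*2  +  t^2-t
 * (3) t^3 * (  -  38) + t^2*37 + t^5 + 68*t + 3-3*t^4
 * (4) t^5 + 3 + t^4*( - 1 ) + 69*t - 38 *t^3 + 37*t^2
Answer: 1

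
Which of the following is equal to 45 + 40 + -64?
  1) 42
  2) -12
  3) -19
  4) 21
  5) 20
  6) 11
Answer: 4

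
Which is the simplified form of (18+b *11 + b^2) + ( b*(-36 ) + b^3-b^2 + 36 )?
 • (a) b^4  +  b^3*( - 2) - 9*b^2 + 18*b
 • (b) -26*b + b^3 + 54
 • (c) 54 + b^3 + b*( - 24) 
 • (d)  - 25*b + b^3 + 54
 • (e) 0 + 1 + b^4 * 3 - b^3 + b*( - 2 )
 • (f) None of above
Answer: d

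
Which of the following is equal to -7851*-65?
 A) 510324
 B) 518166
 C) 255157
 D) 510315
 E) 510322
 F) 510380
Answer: D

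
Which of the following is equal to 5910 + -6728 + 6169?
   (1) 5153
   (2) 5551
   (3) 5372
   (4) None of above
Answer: 4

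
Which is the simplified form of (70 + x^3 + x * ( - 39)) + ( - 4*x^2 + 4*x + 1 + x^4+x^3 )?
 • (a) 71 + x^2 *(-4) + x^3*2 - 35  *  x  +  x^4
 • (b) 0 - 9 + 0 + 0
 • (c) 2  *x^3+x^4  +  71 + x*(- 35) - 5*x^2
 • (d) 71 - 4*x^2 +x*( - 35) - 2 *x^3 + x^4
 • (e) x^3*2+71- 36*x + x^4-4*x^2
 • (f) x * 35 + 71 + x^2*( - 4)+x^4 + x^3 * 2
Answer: a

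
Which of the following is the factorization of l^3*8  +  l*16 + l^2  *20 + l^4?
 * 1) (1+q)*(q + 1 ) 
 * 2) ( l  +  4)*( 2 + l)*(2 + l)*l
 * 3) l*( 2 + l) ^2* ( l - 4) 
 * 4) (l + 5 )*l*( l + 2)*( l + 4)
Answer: 2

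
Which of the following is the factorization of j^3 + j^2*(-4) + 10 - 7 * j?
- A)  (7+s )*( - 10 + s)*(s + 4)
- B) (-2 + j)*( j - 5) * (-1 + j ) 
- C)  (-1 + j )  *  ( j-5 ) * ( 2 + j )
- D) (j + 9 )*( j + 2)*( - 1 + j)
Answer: C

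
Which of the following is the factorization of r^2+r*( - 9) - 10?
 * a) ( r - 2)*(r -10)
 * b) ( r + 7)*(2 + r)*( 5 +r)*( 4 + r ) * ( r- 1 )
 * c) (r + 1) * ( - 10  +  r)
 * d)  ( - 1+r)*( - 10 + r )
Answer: c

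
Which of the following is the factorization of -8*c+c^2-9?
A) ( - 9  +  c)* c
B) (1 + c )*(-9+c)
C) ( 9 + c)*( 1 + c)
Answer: B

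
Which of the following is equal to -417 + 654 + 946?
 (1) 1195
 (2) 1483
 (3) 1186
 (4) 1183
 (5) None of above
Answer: 4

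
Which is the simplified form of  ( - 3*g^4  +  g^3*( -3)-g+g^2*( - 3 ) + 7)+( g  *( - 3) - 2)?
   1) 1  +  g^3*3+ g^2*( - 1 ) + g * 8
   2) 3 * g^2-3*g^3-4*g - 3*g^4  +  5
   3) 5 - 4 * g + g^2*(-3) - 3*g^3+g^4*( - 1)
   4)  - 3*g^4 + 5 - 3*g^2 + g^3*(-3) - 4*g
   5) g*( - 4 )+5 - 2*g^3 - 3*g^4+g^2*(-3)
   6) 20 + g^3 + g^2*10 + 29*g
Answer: 4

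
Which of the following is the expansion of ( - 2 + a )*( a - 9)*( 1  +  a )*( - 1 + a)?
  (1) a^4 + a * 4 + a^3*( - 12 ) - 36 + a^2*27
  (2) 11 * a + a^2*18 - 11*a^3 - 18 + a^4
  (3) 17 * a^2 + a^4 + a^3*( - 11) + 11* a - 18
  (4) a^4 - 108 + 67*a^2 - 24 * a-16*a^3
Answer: 3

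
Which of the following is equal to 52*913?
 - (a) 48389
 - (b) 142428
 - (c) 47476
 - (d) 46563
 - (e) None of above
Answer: c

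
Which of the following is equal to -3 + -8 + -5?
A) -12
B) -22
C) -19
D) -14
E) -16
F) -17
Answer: E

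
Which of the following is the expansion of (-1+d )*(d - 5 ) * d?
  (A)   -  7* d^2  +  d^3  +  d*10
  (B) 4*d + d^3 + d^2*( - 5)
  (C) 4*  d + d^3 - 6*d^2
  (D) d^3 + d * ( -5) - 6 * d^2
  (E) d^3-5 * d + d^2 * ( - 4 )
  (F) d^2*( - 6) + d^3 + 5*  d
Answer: F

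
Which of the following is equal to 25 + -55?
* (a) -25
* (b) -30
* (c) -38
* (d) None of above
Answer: b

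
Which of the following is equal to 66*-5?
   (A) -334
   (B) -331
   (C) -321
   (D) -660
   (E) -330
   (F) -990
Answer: E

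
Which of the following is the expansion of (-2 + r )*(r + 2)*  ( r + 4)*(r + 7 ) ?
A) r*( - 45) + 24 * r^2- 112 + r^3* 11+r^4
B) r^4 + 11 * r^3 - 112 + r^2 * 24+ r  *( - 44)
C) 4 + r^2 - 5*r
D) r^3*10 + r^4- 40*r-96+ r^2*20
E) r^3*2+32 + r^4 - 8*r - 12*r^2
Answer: B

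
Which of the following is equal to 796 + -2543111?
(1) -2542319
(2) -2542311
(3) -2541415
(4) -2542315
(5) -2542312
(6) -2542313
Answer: 4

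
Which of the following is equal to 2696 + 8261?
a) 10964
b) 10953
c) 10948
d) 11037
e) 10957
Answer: e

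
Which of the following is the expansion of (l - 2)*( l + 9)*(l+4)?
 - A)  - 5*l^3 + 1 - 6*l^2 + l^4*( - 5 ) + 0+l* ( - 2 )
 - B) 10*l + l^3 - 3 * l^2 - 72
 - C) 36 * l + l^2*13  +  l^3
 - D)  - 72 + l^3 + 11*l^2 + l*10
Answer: D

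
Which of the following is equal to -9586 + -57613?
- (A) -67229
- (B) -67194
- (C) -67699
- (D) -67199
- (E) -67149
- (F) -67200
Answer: D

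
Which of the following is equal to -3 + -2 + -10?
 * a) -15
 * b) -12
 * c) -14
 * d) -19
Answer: a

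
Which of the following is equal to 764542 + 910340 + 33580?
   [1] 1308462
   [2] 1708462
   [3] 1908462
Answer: 2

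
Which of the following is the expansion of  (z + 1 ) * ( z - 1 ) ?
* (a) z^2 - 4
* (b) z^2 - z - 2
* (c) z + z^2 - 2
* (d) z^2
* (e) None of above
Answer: e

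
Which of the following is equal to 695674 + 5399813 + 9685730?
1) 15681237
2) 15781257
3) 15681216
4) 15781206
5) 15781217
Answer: 5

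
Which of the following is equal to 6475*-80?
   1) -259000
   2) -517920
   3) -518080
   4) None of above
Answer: 4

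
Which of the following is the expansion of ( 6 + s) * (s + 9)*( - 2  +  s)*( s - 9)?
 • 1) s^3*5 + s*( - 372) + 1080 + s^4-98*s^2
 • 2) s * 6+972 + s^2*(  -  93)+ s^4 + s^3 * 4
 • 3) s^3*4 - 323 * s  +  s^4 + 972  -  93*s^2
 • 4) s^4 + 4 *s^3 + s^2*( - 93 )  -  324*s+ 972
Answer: 4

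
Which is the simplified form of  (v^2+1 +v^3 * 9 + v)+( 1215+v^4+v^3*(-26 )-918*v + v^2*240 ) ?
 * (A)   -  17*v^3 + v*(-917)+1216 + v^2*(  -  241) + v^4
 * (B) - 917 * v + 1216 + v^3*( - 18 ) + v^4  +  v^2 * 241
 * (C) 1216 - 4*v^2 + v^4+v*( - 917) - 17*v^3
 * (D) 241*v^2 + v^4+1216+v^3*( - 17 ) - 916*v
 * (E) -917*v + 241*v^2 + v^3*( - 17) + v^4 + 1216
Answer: E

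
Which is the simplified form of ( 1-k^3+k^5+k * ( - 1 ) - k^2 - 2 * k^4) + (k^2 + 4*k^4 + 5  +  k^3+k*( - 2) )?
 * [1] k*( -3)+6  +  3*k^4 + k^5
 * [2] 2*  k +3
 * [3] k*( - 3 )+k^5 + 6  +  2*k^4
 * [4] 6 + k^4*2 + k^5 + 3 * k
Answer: 3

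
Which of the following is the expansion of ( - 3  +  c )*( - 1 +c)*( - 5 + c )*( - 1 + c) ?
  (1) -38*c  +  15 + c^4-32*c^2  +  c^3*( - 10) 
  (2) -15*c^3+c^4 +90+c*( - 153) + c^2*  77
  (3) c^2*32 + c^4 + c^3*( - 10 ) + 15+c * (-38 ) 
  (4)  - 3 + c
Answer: 3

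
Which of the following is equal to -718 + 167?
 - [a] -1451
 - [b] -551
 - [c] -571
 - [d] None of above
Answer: b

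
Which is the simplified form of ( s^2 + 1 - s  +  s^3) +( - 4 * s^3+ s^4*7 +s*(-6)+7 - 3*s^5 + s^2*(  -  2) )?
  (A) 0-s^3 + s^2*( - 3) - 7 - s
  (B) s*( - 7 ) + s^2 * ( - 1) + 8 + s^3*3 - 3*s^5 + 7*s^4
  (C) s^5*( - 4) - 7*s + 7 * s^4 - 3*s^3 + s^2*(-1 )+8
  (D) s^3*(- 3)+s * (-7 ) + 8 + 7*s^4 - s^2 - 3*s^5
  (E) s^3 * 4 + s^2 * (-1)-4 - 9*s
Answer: D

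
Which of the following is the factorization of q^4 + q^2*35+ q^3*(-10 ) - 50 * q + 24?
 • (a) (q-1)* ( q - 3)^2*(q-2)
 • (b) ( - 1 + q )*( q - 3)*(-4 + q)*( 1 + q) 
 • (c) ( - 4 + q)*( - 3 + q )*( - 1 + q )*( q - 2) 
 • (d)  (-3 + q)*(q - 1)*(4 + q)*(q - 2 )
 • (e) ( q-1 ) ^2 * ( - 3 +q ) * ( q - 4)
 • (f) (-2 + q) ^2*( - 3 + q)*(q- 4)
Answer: c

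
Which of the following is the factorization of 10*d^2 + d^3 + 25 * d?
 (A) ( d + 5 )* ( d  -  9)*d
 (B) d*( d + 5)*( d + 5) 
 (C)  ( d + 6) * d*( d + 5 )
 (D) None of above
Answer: B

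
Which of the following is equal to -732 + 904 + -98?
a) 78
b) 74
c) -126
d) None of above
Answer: b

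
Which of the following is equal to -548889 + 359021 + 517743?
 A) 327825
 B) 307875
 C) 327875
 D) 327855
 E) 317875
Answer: C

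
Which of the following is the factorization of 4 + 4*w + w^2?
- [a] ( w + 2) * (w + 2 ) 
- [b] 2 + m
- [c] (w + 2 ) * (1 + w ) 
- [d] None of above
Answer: a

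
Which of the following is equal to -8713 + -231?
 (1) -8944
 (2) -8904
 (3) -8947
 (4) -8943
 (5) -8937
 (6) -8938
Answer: 1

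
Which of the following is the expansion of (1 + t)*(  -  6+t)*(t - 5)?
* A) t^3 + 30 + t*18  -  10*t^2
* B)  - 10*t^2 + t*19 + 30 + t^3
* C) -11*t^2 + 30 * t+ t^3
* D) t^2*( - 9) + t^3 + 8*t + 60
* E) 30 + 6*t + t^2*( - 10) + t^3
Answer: B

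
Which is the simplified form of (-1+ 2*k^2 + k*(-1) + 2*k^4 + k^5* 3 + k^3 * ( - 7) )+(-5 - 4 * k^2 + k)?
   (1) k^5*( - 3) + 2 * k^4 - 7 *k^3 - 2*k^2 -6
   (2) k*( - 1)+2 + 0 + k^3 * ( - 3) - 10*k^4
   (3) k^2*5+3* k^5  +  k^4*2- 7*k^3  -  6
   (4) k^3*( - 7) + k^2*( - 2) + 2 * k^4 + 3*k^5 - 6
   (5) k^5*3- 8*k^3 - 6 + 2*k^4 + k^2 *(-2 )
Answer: 4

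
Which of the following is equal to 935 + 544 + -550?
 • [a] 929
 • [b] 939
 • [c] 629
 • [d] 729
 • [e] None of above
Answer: a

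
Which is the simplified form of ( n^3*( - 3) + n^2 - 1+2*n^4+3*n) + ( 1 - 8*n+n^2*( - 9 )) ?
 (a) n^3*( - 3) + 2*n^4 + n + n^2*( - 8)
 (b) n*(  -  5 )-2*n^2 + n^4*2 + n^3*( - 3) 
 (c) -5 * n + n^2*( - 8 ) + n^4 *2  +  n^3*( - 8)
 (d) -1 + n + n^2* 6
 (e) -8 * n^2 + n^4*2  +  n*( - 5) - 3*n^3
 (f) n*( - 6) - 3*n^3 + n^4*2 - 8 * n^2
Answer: e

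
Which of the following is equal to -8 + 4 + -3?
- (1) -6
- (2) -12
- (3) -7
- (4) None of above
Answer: 3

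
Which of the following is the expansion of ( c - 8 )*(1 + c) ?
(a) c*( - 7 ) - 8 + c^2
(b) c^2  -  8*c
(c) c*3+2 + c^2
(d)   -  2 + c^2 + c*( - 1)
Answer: a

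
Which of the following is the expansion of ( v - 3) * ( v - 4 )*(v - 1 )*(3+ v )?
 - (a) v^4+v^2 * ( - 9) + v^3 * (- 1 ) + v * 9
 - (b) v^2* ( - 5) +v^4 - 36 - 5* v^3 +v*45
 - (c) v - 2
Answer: b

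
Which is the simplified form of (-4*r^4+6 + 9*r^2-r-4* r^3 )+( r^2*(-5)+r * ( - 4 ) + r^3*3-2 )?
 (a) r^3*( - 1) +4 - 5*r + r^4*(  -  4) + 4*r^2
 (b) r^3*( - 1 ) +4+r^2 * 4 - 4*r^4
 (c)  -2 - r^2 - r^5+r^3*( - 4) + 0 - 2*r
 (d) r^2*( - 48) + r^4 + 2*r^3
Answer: a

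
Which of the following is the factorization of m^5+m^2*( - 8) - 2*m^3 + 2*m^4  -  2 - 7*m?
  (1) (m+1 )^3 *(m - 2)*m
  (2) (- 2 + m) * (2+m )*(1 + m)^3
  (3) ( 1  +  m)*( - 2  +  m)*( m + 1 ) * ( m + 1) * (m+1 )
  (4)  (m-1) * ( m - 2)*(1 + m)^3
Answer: 3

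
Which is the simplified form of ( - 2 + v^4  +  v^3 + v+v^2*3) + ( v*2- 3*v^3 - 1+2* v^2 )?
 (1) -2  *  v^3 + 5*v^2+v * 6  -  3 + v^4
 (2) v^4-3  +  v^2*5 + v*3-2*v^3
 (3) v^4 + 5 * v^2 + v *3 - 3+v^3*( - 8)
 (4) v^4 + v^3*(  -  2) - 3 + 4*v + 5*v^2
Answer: 2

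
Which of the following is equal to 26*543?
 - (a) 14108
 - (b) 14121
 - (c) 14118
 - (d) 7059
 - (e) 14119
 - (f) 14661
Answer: c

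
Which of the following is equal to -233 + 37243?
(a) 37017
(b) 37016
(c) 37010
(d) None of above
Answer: c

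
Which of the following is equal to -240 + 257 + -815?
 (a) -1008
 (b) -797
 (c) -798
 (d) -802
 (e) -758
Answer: c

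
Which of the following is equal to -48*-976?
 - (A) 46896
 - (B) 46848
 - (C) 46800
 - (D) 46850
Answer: B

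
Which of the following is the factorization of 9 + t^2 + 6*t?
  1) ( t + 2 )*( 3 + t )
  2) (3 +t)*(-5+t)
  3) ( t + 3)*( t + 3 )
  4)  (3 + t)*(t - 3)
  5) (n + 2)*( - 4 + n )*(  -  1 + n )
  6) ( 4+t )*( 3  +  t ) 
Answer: 3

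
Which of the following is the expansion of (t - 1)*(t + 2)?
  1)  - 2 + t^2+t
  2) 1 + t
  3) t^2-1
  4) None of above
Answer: 1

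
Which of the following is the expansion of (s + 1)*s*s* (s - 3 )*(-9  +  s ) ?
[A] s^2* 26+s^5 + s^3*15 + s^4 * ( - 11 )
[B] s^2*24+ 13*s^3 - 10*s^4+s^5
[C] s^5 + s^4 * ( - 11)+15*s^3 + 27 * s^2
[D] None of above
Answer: C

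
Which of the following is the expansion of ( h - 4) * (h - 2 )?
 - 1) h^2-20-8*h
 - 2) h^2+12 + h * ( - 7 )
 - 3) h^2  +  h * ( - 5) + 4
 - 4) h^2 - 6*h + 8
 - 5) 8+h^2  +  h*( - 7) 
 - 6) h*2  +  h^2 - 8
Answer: 4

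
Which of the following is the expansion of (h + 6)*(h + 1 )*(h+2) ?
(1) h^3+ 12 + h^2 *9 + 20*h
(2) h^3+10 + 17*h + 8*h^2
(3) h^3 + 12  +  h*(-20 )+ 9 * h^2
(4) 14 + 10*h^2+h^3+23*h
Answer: 1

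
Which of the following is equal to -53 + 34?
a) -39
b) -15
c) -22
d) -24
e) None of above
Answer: e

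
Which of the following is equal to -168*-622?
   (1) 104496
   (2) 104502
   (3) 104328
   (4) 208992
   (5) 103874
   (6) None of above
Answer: 1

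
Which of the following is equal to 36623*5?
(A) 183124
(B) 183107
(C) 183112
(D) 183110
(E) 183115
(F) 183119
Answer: E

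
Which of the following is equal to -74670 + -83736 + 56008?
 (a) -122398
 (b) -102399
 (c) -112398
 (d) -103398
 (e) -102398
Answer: e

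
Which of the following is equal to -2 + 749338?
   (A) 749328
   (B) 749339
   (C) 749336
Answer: C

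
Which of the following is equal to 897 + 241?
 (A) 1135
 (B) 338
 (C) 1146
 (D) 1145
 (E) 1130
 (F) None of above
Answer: F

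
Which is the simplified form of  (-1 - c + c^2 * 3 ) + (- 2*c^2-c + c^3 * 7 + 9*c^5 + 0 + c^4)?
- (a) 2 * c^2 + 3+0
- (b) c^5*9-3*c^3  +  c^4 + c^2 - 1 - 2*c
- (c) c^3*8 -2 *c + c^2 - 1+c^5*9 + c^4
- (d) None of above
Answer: d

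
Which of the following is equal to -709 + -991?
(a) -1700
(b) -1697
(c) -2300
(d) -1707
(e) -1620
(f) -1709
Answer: a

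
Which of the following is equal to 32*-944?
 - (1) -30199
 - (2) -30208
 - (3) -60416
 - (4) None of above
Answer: 2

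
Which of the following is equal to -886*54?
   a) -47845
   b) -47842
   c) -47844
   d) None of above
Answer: c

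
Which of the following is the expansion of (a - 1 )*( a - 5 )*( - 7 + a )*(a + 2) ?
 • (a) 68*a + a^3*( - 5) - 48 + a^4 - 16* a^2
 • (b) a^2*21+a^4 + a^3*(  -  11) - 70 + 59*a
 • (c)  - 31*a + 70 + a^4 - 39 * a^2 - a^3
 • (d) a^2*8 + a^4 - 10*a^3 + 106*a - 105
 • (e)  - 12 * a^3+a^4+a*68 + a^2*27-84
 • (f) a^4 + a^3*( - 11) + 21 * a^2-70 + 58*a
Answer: b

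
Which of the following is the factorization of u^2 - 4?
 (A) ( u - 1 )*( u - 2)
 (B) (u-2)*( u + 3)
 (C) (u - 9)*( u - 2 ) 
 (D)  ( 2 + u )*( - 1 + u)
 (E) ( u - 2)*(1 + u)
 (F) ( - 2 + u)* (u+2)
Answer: F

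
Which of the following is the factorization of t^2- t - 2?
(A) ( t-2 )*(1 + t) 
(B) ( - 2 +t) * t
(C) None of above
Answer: A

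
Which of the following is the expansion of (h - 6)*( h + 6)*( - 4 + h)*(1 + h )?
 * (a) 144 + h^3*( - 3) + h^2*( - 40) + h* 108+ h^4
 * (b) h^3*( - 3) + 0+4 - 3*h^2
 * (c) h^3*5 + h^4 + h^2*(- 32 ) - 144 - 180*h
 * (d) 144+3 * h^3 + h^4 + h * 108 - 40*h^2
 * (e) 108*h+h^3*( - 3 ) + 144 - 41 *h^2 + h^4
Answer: a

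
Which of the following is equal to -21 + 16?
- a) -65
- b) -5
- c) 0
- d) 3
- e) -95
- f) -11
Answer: b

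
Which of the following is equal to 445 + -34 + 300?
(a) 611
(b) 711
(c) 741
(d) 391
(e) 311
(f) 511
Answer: b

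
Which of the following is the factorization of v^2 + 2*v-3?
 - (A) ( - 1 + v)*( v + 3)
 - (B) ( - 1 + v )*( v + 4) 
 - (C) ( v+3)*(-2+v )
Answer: A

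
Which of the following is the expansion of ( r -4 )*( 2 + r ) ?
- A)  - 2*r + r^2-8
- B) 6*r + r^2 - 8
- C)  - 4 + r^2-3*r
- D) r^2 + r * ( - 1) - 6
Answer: A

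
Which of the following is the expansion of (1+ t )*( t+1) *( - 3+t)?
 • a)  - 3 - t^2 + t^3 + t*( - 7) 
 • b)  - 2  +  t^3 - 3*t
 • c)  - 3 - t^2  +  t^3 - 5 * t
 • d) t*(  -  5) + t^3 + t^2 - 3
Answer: c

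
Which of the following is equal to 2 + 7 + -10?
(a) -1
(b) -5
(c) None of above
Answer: a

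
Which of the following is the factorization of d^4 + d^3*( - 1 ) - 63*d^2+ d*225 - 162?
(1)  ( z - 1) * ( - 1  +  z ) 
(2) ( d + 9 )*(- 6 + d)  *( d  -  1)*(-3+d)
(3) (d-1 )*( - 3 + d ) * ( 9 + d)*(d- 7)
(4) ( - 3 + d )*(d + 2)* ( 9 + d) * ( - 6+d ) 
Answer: 2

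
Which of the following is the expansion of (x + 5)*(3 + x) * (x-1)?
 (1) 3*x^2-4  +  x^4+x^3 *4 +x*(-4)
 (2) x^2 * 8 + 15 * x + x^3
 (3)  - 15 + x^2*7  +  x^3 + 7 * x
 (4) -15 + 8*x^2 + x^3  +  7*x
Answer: 3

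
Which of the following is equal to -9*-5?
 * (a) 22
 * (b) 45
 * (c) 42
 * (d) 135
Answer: b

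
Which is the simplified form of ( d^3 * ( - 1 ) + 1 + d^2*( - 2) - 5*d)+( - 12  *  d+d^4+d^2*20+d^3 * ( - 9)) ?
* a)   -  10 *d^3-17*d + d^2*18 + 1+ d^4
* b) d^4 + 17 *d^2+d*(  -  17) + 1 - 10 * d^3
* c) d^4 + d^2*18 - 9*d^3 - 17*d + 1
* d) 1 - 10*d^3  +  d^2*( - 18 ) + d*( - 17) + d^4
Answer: a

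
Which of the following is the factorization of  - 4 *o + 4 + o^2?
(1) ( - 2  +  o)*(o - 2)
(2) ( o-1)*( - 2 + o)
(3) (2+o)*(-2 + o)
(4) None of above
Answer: 1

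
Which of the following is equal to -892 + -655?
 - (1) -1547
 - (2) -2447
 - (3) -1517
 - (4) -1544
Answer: 1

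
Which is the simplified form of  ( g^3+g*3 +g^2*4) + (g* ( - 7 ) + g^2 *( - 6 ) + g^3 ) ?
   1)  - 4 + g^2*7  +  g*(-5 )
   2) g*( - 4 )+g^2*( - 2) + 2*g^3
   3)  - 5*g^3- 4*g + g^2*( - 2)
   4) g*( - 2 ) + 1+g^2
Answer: 2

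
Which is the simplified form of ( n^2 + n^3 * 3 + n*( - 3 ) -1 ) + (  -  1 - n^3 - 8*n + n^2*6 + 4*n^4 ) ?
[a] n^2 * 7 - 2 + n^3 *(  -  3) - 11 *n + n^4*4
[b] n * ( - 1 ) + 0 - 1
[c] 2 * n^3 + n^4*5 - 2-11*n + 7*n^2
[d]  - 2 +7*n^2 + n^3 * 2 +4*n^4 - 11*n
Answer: d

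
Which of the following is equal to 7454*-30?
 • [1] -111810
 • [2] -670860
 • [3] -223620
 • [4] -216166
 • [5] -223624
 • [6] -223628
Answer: 3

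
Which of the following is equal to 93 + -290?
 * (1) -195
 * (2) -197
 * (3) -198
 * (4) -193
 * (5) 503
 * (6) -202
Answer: 2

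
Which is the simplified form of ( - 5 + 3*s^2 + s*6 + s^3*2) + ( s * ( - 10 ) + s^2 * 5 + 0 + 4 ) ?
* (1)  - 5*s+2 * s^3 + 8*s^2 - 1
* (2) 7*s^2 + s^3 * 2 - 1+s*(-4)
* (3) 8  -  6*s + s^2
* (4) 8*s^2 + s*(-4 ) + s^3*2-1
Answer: 4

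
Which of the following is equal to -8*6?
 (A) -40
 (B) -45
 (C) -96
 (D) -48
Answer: D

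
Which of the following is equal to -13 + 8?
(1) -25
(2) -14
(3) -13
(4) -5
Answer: 4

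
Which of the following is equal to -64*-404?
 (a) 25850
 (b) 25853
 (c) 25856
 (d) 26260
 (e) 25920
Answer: c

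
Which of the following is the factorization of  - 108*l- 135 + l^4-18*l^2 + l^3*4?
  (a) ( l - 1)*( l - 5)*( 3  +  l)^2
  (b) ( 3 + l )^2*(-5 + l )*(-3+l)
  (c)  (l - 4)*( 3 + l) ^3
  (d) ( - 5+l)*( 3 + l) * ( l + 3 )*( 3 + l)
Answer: d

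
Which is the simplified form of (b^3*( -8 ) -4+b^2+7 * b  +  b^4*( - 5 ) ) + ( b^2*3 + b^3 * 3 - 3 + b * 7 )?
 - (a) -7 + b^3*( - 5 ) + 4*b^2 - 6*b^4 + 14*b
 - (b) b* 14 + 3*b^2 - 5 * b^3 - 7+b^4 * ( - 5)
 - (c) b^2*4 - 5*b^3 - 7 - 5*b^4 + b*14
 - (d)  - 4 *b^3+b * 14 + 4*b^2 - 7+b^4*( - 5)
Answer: c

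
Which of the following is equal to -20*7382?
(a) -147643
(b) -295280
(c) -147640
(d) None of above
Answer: c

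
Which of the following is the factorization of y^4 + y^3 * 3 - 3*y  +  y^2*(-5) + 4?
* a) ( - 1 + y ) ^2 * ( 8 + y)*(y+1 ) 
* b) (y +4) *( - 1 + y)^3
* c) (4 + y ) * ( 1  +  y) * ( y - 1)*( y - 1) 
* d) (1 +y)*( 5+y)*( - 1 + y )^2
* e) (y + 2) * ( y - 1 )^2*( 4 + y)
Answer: c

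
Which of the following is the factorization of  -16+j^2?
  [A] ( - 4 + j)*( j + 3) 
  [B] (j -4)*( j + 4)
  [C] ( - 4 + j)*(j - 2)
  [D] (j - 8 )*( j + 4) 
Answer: B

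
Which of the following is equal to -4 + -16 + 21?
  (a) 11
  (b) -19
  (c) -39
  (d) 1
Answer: d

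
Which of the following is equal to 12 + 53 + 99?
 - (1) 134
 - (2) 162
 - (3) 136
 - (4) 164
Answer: 4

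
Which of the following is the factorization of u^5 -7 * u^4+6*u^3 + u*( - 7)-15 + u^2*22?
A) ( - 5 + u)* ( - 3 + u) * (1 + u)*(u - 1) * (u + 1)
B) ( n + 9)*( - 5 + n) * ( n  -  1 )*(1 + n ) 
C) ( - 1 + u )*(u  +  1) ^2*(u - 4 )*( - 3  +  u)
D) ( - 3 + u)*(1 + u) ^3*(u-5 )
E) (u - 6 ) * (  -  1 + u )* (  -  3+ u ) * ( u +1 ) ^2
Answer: A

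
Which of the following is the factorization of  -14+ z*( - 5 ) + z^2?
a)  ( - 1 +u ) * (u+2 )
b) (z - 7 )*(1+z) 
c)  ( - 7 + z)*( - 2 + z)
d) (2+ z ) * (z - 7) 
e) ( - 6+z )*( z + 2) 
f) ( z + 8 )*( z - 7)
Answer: d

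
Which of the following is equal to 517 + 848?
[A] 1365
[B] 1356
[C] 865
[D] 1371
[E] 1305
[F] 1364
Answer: A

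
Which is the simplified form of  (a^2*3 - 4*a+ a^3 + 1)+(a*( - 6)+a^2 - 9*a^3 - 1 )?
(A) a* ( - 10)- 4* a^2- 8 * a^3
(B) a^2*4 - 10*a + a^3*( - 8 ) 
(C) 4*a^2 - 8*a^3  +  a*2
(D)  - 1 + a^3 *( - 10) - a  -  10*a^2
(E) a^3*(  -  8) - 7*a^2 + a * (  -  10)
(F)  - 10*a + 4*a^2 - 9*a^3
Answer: B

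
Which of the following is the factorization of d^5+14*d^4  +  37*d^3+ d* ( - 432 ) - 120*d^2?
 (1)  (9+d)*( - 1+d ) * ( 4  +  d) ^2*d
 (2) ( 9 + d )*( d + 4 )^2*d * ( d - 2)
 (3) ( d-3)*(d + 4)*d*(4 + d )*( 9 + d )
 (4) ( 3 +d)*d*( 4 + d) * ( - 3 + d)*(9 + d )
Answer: 3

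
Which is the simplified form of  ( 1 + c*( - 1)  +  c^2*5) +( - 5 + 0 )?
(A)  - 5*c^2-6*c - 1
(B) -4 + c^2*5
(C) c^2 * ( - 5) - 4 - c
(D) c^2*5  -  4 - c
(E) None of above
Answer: D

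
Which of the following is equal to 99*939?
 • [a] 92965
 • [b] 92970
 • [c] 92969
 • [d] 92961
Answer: d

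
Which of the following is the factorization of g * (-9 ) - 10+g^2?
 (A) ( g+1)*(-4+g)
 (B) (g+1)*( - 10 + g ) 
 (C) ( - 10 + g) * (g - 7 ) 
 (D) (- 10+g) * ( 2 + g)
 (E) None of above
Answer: B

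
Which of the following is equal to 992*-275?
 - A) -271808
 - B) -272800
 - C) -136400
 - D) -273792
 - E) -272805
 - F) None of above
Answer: B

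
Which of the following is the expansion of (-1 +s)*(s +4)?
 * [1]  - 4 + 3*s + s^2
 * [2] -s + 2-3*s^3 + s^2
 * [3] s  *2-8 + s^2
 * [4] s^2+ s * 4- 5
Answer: 1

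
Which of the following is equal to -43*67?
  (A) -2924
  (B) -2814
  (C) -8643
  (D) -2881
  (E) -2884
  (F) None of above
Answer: D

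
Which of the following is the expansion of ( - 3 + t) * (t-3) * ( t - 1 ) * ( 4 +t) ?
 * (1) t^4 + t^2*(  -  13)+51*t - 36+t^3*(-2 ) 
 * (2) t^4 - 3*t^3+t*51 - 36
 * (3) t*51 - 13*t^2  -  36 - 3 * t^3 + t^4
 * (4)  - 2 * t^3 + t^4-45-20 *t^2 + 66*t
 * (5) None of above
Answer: 3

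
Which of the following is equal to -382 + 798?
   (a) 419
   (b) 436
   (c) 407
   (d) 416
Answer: d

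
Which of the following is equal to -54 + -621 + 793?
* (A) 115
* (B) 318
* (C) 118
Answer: C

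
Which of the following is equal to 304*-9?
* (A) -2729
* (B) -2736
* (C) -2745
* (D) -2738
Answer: B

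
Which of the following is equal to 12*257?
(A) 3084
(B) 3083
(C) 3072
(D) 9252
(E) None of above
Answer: A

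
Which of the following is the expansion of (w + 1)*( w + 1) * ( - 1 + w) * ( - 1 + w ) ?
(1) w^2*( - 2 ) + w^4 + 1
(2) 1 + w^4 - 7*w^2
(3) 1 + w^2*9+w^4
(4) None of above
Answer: 1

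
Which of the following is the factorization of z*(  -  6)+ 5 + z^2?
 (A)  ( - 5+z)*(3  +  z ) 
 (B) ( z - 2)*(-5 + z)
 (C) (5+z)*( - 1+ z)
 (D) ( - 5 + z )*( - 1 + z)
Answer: D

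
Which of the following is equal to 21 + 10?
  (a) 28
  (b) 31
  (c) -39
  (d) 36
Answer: b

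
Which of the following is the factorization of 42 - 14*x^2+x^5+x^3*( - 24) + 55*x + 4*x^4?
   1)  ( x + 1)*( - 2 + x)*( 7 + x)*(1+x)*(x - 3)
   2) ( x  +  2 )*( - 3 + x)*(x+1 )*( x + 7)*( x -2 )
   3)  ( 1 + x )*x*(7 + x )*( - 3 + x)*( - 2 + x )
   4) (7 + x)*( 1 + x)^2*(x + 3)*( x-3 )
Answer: 1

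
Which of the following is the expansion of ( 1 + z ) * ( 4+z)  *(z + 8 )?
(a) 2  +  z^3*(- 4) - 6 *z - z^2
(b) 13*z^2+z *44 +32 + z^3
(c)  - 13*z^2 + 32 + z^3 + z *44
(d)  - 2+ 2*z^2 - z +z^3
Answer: b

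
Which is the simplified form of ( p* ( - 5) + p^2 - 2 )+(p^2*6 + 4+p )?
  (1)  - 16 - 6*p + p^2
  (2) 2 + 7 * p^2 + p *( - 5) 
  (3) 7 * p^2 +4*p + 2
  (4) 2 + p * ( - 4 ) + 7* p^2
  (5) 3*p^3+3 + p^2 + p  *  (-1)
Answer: 4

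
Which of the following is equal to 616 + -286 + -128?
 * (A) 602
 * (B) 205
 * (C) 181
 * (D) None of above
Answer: D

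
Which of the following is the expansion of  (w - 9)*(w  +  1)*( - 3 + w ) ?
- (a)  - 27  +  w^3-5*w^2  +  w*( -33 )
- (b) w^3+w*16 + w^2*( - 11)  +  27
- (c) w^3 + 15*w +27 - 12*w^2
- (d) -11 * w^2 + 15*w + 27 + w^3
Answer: d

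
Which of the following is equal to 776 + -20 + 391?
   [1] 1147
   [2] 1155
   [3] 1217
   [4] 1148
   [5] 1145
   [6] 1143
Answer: 1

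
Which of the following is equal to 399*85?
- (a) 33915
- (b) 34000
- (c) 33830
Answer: a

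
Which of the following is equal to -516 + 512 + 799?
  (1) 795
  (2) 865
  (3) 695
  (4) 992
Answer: 1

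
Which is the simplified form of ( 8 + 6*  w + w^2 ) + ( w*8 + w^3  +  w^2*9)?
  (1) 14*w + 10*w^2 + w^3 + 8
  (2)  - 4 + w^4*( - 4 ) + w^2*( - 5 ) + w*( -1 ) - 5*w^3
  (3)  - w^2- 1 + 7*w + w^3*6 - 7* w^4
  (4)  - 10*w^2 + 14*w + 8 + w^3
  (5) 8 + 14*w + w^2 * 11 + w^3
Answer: 1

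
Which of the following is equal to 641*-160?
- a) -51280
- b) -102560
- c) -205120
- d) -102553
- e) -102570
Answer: b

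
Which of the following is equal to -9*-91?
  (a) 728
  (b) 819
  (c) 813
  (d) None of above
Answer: b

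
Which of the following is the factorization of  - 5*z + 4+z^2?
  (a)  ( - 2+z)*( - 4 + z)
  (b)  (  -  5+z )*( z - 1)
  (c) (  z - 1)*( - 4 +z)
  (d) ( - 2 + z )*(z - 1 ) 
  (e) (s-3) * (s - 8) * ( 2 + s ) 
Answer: c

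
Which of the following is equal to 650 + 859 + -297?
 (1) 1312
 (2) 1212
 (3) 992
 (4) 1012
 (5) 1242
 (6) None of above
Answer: 2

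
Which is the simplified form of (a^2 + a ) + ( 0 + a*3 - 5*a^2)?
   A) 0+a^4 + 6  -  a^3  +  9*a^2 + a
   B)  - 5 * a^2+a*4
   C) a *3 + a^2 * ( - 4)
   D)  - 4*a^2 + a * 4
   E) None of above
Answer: D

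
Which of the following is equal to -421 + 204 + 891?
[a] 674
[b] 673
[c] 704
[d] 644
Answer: a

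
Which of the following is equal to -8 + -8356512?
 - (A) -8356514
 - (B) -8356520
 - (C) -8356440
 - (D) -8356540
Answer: B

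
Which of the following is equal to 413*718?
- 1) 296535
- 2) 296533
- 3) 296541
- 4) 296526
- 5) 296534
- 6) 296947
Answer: 5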